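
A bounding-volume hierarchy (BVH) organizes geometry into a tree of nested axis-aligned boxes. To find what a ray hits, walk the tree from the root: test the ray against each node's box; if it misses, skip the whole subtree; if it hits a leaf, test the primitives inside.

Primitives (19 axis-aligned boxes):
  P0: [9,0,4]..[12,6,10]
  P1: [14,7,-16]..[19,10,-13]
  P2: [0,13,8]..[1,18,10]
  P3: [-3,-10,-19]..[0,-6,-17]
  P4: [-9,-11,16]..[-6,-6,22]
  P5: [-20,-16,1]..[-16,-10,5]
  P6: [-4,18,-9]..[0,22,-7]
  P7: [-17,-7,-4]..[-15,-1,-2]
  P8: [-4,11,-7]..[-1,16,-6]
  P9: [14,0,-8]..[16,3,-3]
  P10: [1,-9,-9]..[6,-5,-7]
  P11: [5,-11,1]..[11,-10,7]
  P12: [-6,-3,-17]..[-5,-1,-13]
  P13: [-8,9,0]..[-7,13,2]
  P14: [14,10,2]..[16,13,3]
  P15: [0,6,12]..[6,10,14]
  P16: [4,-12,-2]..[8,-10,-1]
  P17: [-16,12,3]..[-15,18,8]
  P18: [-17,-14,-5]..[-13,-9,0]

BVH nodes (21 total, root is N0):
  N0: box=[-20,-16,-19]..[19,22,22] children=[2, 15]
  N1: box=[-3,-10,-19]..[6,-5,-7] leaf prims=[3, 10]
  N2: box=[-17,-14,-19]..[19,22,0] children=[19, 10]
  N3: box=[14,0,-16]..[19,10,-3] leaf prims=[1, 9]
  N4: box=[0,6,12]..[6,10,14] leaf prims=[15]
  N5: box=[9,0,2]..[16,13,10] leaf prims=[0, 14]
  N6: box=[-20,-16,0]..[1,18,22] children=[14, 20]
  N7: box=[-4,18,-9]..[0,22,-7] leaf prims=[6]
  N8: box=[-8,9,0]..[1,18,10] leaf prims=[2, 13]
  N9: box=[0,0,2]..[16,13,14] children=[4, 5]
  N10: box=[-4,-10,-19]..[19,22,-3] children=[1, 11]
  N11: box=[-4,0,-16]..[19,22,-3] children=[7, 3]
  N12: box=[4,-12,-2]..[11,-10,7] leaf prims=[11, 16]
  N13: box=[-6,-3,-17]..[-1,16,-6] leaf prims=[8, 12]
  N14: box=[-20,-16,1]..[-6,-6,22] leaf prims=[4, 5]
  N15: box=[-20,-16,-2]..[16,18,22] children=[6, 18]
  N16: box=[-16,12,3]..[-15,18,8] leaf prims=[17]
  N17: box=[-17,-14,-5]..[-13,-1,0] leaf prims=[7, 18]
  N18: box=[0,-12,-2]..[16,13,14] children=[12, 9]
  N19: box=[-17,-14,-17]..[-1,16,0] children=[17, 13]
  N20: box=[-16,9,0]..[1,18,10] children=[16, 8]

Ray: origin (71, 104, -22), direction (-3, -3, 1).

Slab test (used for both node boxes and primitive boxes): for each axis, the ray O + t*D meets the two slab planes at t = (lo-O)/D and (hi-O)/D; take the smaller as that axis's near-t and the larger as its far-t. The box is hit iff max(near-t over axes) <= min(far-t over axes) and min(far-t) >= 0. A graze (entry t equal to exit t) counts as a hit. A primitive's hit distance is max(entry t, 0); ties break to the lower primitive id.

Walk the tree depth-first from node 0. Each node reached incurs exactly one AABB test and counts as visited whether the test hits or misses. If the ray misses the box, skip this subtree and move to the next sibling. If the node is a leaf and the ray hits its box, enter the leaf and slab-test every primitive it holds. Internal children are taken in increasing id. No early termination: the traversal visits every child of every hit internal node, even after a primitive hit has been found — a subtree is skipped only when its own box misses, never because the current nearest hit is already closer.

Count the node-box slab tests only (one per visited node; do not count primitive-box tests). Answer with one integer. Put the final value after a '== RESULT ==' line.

Trace the traversal:
N0 x:[52/3,91/3] y:[82/3,40] z:[3,44] -> hit [82/3,91/3], descend [2, 15]
  N2 x:[52/3,88/3] y:[82/3,118/3] z:[3,22] -> miss, prune
  N15 x:[55/3,91/3] y:[86/3,40] z:[20,44] -> hit [86/3,91/3], descend [6, 18]
    N6 x:[70/3,91/3] y:[86/3,40] z:[22,44] -> hit [86/3,91/3], descend [14, 20]
      N14 x:[77/3,91/3] y:[110/3,40] z:[23,44] -> miss, prune
      N20 x:[70/3,29] y:[86/3,95/3] z:[22,32] -> hit [86/3,29], descend [8, 16]
        N8 x:[70/3,79/3] y:[86/3,95/3] z:[22,32] -> miss, prune
        N16 x:[86/3,29] y:[86/3,92/3] z:[25,30] -> hit [86/3,29] leaf, test {P17@t=86/3}
    N18 x:[55/3,71/3] y:[91/3,116/3] z:[20,36] -> miss, prune

9 AABB tests over nodes [0, 2, 15, 6, 14, 20, 8, 16, 18]; 1 leaf entered; closest P17.

== RESULT ==
9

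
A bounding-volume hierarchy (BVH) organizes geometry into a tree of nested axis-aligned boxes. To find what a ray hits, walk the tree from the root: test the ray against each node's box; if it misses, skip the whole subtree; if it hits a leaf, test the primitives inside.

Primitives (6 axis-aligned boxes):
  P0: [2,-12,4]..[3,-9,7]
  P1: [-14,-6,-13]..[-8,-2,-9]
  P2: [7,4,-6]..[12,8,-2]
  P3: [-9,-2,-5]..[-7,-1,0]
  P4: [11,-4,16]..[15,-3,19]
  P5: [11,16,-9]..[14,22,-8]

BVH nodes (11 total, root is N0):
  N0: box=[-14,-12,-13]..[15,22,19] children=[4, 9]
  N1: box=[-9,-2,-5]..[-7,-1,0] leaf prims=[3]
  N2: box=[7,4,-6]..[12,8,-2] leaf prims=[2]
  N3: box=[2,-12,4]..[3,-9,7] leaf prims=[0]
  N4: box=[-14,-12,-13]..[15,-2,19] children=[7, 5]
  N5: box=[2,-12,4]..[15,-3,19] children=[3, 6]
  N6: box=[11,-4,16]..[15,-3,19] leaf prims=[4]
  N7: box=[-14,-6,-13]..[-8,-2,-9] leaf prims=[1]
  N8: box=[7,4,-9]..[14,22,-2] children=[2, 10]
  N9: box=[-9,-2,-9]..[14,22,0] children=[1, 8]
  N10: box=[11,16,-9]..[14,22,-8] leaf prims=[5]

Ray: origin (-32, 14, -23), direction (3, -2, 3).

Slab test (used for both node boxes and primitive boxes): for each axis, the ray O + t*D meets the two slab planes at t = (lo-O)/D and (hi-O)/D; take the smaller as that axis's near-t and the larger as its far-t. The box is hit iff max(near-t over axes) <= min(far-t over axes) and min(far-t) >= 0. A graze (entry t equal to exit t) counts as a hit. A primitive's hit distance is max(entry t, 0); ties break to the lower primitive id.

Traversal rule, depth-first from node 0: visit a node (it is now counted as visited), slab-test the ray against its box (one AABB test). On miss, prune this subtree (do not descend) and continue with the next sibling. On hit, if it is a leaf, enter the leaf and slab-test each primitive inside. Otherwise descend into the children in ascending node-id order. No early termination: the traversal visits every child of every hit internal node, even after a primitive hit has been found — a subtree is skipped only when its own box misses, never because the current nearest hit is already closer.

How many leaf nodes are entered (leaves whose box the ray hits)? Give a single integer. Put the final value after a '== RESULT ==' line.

Trace the traversal:
N0 x:[6,47/3] y:[-4,13] z:[10/3,14] -> hit [6,13], descend [4, 9]
  N4 x:[6,47/3] y:[8,13] z:[10/3,14] -> hit [8,13], descend [5, 7]
    N5 x:[34/3,47/3] y:[17/2,13] z:[9,14] -> hit [34/3,13], descend [3, 6]
      N3 x:[34/3,35/3] y:[23/2,13] z:[9,10] -> miss, prune
      N6 x:[43/3,47/3] y:[17/2,9] z:[13,14] -> miss, prune
    N7 x:[6,8] y:[8,10] z:[10/3,14/3] -> miss, prune
  N9 x:[23/3,46/3] y:[-4,8] z:[14/3,23/3] -> hit [23/3,23/3], descend [1, 8]
    N1 x:[23/3,25/3] y:[15/2,8] z:[6,23/3] -> hit [23/3,23/3] leaf, test {P3@t=23/3}
    N8 x:[13,46/3] y:[-4,5] z:[14/3,7] -> miss, prune

Visited [0, 4, 5, 3, 6, 7, 9, 1, 8]. Tests: 9 box, 1 leaf. Nearest: P3.

== RESULT ==
1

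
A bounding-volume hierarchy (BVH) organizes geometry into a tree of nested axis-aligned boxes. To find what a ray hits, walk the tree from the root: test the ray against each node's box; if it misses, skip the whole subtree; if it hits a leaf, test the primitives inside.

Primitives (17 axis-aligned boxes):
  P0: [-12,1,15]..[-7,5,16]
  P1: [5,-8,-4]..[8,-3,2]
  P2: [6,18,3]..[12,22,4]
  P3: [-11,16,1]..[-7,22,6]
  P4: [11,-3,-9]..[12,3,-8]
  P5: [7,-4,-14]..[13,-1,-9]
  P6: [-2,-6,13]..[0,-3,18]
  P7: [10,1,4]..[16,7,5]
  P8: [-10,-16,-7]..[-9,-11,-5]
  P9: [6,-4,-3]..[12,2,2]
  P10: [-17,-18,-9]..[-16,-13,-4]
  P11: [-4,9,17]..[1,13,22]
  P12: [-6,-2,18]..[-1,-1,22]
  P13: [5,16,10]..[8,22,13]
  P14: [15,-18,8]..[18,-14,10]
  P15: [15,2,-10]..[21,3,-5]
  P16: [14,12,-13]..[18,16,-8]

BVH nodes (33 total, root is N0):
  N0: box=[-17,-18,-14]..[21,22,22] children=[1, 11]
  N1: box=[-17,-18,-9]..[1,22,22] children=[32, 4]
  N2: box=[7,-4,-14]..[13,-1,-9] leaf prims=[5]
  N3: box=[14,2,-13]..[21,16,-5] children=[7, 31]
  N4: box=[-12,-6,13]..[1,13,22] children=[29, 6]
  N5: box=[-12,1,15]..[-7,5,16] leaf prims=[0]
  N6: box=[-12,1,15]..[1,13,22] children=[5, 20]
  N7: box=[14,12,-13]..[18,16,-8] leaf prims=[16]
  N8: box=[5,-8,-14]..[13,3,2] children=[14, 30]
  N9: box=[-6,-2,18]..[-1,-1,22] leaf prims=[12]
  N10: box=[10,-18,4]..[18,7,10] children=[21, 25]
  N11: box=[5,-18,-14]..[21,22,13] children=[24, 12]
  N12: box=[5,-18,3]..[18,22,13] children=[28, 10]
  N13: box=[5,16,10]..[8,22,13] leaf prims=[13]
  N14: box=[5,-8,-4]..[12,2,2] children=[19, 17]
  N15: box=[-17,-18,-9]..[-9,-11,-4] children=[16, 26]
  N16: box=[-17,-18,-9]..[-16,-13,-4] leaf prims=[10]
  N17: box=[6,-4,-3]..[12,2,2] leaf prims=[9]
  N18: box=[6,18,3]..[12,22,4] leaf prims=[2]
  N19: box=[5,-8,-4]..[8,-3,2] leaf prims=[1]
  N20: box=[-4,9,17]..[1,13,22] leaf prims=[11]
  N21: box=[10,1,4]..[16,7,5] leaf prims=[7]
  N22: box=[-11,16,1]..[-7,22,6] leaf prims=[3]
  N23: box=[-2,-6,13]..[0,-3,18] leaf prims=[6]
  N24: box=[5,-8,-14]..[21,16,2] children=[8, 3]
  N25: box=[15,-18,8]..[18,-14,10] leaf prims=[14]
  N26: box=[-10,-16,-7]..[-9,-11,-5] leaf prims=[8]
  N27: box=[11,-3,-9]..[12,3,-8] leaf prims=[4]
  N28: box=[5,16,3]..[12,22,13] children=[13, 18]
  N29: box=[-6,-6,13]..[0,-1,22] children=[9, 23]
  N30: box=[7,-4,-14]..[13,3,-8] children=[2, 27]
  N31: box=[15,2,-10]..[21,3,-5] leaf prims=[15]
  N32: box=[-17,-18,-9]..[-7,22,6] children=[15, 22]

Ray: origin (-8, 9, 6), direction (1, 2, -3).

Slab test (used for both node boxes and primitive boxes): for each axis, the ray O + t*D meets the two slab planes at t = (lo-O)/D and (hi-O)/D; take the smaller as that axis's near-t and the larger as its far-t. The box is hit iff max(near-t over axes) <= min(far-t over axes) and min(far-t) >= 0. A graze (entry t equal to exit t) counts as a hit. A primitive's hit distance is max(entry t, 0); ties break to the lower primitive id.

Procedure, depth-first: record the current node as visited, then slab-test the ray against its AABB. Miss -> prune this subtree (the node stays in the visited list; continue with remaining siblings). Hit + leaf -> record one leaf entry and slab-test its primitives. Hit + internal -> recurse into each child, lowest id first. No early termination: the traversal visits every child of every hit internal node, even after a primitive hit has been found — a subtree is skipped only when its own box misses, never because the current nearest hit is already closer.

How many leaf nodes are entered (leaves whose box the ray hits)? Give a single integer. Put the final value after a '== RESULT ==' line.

Traverse from the root:
N0 x:[-9,29] y:[-27/2,13/2] z:[-16/3,20/3] -> hit [-16/3,13/2], descend [1, 11]
  N1 x:[-9,9] y:[-27/2,13/2] z:[-16/3,5] -> hit [-16/3,5], descend [4, 32]
    N4 x:[-4,9] y:[-15/2,2] z:[-16/3,-7/3] -> miss, prune
    N32 x:[-9,1] y:[-27/2,13/2] z:[0,5] -> hit [0,1], descend [15, 22]
      N15 x:[-9,-1] y:[-27/2,-10] z:[10/3,5] -> miss, prune
      N22 x:[-3,1] y:[7/2,13/2] z:[0,5/3] -> miss, prune
  N11 x:[13,29] y:[-27/2,13/2] z:[-7/3,20/3] -> miss, prune

order=[0, 1, 4, 32, 15, 22, 11]  |boxes|=7  |leaves|=0  hit=miss

== RESULT ==
0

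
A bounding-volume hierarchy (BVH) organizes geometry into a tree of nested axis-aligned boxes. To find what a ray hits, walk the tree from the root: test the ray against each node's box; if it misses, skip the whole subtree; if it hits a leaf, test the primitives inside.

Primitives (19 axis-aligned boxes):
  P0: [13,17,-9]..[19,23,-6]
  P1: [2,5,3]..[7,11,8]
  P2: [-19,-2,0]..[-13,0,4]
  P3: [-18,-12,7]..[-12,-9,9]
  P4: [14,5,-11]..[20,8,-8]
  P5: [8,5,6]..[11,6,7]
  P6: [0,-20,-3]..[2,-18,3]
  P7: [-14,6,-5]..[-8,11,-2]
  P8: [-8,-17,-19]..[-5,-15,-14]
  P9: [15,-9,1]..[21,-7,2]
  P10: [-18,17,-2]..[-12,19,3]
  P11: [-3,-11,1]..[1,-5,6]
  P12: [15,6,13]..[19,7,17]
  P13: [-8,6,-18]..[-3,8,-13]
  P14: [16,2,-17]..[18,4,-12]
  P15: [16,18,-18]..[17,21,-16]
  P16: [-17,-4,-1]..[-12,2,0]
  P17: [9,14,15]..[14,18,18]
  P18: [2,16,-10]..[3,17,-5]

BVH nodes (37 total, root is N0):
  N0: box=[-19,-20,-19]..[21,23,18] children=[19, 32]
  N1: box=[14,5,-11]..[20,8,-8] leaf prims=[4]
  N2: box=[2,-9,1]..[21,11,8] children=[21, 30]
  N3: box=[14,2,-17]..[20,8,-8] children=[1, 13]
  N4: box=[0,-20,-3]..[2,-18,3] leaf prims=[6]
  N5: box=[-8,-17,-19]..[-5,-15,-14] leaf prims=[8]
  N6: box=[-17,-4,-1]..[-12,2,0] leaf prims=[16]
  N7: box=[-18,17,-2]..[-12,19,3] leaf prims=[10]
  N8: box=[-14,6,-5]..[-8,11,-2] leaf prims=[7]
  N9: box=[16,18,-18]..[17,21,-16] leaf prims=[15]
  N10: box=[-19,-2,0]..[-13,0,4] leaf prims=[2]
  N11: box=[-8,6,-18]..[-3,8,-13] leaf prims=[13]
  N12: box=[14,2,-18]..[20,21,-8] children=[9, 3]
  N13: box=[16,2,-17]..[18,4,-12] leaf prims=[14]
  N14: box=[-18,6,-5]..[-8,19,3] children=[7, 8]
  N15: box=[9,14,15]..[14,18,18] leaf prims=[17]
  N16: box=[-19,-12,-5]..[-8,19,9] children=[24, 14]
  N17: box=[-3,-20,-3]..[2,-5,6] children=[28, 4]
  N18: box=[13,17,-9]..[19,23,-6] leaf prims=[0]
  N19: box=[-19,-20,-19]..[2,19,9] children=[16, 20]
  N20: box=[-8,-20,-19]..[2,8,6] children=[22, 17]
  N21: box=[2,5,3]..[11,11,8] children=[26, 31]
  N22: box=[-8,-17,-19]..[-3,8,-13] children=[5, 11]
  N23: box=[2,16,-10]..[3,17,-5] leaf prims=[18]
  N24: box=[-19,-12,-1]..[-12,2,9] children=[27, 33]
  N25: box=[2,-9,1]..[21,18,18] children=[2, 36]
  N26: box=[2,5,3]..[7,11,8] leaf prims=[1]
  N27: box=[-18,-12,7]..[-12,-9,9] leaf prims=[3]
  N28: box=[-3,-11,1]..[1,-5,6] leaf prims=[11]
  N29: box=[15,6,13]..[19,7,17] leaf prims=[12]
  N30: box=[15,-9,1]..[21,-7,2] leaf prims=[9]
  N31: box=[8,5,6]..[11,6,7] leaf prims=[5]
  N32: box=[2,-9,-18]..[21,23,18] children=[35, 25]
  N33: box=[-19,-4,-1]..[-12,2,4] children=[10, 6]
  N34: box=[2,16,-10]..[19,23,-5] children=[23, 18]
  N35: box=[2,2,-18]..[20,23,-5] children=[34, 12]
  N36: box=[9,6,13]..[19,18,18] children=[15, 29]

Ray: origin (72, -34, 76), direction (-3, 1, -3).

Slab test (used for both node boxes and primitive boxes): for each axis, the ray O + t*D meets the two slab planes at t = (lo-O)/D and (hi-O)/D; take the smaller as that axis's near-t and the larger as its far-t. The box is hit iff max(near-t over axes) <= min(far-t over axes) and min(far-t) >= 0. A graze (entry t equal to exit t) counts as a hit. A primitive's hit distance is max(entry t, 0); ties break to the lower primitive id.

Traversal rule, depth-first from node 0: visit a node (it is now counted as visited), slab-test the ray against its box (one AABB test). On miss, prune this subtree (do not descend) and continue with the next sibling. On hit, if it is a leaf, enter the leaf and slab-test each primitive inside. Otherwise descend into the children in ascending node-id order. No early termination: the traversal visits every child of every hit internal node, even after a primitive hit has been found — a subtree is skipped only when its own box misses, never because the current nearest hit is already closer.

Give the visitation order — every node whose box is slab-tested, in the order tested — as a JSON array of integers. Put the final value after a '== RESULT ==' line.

Walk:
N0 x:[17,91/3] y:[14,57] z:[58/3,95/3] -> hit [58/3,91/3], descend [19, 32]
  N19 x:[70/3,91/3] y:[14,53] z:[67/3,95/3] -> hit [70/3,91/3], descend [16, 20]
    N16 x:[80/3,91/3] y:[22,53] z:[67/3,27] -> hit [80/3,27], descend [14, 24]
      N14 x:[80/3,30] y:[40,53] z:[73/3,27] -> miss, prune
      N24 x:[28,91/3] y:[22,36] z:[67/3,77/3] -> miss, prune
    N20 x:[70/3,80/3] y:[14,42] z:[70/3,95/3] -> hit [70/3,80/3], descend [17, 22]
      N17 x:[70/3,25] y:[14,29] z:[70/3,79/3] -> hit [70/3,25], descend [4, 28]
        N4 x:[70/3,24] y:[14,16] z:[73/3,79/3] -> miss, prune
        N28 x:[71/3,25] y:[23,29] z:[70/3,25] -> hit [71/3,25] leaf, test {P11@t=71/3}
      N22 x:[25,80/3] y:[17,42] z:[89/3,95/3] -> miss, prune
  N32 x:[17,70/3] y:[25,57] z:[58/3,94/3] -> miss, prune

11 AABB tests over nodes [0, 19, 16, 14, 24, 20, 17, 4, 28, 22, 32]; 1 leaf entered; closest P11.

== RESULT ==
[0, 19, 16, 14, 24, 20, 17, 4, 28, 22, 32]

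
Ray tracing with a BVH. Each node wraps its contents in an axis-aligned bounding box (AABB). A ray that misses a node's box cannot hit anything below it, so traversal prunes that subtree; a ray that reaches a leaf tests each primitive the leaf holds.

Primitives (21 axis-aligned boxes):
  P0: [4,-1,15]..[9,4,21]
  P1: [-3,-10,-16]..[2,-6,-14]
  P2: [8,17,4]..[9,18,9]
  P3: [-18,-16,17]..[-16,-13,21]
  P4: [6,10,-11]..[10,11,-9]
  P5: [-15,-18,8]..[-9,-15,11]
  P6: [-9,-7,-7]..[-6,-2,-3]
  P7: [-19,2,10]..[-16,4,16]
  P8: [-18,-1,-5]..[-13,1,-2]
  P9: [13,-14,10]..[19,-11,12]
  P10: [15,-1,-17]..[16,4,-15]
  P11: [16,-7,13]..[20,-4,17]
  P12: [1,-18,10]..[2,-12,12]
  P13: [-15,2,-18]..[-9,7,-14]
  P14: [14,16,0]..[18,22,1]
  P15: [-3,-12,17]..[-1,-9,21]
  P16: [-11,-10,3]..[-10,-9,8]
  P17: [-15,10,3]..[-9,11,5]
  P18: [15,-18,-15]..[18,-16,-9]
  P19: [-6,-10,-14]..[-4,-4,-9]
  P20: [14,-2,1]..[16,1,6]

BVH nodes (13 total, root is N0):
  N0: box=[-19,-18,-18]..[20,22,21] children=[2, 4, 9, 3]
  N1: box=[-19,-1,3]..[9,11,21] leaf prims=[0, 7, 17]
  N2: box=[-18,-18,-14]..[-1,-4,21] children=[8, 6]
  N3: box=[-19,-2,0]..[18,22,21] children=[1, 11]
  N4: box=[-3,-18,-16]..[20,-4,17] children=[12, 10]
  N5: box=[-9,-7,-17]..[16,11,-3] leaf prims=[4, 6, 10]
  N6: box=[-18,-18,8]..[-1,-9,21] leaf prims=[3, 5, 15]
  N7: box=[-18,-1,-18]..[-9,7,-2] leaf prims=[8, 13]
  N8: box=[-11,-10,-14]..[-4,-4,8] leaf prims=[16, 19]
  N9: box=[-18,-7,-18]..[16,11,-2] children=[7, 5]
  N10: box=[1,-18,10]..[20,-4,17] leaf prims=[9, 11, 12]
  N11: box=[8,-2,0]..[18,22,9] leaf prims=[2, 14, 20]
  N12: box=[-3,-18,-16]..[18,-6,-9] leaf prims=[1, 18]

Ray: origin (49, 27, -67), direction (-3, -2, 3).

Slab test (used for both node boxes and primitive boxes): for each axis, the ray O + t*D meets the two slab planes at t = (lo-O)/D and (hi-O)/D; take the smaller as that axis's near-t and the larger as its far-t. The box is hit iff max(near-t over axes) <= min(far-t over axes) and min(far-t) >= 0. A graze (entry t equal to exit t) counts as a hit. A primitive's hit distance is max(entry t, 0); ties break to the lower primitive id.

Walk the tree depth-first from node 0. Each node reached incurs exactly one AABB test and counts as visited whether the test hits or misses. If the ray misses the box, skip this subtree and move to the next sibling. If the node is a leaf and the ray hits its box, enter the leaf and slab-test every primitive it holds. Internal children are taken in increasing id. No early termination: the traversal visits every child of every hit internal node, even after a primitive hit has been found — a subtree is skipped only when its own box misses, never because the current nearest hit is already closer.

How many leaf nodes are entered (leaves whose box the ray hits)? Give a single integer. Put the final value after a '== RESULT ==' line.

Traverse from the root:
N0 x:[29/3,68/3] y:[5/2,45/2] z:[49/3,88/3] -> hit [49/3,45/2], descend [2, 3, 4, 9]
  N2 x:[50/3,67/3] y:[31/2,45/2] z:[53/3,88/3] -> hit [53/3,67/3], descend [6, 8]
    N6 x:[50/3,67/3] y:[18,45/2] z:[25,88/3] -> miss, prune
    N8 x:[53/3,20] y:[31/2,37/2] z:[53/3,25] -> hit [53/3,37/2] leaf, test {P16(miss), P19@t=53/3}
  N3 x:[31/3,68/3] y:[5/2,29/2] z:[67/3,88/3] -> miss, prune
  N4 x:[29/3,52/3] y:[31/2,45/2] z:[17,28] -> hit [17,52/3], descend [10, 12]
    N10 x:[29/3,16] y:[31/2,45/2] z:[77/3,28] -> miss, prune
    N12 x:[31/3,52/3] y:[33/2,45/2] z:[17,58/3] -> hit [17,52/3] leaf, test {P1@t=17, P18(miss)}
  N9 x:[11,67/3] y:[8,17] z:[49/3,65/3] -> hit [49/3,17], descend [5, 7]
    N5 x:[11,58/3] y:[8,17] z:[50/3,64/3] -> hit [50/3,17] leaf, test {P4(miss), P6(miss), P10(miss)}
    N7 x:[58/3,67/3] y:[10,14] z:[49/3,65/3] -> miss, prune

Visited [0, 2, 6, 8, 3, 4, 10, 12, 9, 5, 7]. Tests: 11 box, 3 leaf. Nearest: P1.

== RESULT ==
3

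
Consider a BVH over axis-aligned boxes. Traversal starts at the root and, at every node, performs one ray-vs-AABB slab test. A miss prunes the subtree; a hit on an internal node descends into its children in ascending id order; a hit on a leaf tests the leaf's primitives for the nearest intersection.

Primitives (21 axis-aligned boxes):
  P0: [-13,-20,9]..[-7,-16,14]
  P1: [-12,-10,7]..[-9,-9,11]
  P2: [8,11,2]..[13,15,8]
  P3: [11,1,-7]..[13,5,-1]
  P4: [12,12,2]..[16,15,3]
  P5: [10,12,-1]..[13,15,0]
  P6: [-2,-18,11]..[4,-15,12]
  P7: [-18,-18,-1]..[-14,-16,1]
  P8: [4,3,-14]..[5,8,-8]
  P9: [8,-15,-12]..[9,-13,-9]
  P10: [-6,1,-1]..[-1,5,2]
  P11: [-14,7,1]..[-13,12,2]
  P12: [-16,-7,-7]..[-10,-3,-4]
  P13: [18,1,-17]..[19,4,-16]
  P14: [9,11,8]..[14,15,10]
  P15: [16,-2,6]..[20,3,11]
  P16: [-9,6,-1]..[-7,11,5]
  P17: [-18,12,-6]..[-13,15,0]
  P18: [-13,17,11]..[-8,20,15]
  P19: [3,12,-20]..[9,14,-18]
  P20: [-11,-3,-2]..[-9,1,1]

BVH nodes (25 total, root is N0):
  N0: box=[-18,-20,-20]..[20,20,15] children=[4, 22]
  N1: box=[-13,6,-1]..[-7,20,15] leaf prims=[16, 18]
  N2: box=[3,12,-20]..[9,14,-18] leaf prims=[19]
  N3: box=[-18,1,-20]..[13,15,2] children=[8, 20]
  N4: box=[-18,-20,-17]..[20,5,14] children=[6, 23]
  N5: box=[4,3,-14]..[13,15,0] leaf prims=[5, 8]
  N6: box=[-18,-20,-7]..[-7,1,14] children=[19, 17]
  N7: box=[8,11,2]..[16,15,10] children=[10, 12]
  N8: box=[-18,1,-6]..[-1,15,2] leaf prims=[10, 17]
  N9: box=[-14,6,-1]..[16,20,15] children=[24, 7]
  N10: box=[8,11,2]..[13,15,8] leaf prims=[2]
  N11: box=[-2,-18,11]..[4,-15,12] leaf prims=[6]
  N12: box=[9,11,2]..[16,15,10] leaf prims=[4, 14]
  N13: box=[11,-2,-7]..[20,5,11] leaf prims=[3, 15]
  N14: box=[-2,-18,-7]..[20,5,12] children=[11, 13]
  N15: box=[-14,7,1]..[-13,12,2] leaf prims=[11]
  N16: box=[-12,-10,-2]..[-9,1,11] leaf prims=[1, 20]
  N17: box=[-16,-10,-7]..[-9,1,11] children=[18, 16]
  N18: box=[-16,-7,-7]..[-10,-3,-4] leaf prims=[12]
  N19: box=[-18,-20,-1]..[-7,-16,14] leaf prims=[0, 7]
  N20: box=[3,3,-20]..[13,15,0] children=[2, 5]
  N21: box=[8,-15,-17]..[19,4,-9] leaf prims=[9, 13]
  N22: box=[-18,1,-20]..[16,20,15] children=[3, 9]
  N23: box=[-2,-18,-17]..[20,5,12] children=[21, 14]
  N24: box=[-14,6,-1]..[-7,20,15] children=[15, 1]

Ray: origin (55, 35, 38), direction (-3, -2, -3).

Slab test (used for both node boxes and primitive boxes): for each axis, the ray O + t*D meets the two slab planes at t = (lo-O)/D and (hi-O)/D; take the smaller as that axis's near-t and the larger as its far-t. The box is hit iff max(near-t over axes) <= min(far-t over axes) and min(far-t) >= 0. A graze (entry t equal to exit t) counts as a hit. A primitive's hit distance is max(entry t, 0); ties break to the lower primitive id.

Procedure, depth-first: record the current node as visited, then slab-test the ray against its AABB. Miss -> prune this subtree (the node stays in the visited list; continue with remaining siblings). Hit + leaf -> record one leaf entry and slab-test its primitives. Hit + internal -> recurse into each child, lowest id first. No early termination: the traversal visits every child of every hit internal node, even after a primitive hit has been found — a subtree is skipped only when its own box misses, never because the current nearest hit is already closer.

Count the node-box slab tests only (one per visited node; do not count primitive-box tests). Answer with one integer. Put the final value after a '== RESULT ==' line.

Walk:
N0 x:[35/3,73/3] y:[15/2,55/2] z:[23/3,58/3] -> hit [35/3,58/3], descend [4, 22]
  N4 x:[35/3,73/3] y:[15,55/2] z:[8,55/3] -> hit [15,55/3], descend [6, 23]
    N6 x:[62/3,73/3] y:[17,55/2] z:[8,15] -> miss, prune
    N23 x:[35/3,19] y:[15,53/2] z:[26/3,55/3] -> hit [15,55/3], descend [14, 21]
      N14 x:[35/3,19] y:[15,53/2] z:[26/3,15] -> hit [15,15], descend [11, 13]
        N11 x:[17,19] y:[25,53/2] z:[26/3,9] -> miss, prune
        N13 x:[35/3,44/3] y:[15,37/2] z:[9,15] -> miss, prune
      N21 x:[12,47/3] y:[31/2,25] z:[47/3,55/3] -> hit [47/3,47/3] leaf, test {P9(miss), P13(miss)}
  N22 x:[13,73/3] y:[15/2,17] z:[23/3,58/3] -> hit [13,17], descend [3, 9]
    N3 x:[14,73/3] y:[10,17] z:[12,58/3] -> hit [14,17], descend [8, 20]
      N8 x:[56/3,73/3] y:[10,17] z:[12,44/3] -> miss, prune
      N20 x:[14,52/3] y:[10,16] z:[38/3,58/3] -> hit [14,16], descend [2, 5]
        N2 x:[46/3,52/3] y:[21/2,23/2] z:[56/3,58/3] -> miss, prune
        N5 x:[14,17] y:[10,16] z:[38/3,52/3] -> hit [14,16] leaf, test {P5(miss), P8(miss)}
    N9 x:[13,23] y:[15/2,29/2] z:[23/3,13] -> hit [13,13], descend [7, 24]
      N7 x:[13,47/3] y:[10,12] z:[28/3,12] -> miss, prune
      N24 x:[62/3,23] y:[15/2,29/2] z:[23/3,13] -> miss, prune

Visited [0, 4, 6, 23, 14, 11, 13, 21, 22, 3, 8, 20, 2, 5, 9, 7, 24]. Tests: 17 box, 2 leaf. Nearest: miss.

== RESULT ==
17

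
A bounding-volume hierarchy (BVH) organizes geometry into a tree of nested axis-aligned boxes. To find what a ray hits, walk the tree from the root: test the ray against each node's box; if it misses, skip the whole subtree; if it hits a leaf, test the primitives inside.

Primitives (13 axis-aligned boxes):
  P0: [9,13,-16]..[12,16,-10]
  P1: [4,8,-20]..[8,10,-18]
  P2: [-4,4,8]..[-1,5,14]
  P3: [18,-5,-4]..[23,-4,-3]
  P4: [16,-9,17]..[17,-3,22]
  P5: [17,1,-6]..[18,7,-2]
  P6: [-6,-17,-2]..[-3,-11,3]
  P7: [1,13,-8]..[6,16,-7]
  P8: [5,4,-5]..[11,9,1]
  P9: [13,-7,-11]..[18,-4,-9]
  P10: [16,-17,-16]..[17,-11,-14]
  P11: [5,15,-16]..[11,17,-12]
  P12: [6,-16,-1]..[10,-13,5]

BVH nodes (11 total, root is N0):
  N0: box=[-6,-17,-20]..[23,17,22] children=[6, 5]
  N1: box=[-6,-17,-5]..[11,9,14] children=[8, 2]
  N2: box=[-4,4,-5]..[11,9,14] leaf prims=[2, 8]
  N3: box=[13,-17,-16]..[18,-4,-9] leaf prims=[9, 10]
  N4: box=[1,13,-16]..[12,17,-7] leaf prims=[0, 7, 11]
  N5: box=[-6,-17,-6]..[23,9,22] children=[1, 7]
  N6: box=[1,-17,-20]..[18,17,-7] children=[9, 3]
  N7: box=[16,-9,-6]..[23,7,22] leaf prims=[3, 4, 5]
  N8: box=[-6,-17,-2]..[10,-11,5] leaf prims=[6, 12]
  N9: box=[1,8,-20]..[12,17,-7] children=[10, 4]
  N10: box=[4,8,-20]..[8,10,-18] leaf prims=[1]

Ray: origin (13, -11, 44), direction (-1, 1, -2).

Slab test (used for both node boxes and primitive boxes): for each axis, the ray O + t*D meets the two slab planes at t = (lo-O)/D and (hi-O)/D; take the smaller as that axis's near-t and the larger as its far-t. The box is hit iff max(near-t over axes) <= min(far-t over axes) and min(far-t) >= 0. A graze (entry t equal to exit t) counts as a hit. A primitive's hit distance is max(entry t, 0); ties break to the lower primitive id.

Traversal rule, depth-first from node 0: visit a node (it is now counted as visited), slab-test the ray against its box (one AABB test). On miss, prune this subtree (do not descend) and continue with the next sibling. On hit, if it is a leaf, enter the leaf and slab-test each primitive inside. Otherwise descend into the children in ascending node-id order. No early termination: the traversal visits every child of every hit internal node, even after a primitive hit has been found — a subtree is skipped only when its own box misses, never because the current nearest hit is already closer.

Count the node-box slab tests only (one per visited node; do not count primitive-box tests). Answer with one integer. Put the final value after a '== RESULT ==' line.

Traverse from the root:
N0 x:[-10,19] y:[-6,28] z:[11,32] -> hit [11,19], descend [5, 6]
  N5 x:[-10,19] y:[-6,20] z:[11,25] -> hit [11,19], descend [1, 7]
    N1 x:[2,19] y:[-6,20] z:[15,49/2] -> hit [15,19], descend [2, 8]
      N2 x:[2,17] y:[15,20] z:[15,49/2] -> hit [15,17] leaf, test {P2@t=15, P8(miss)}
      N8 x:[3,19] y:[-6,0] z:[39/2,23] -> miss, prune
    N7 x:[-10,-3] y:[2,18] z:[11,25] -> miss, prune
  N6 x:[-5,12] y:[-6,28] z:[51/2,32] -> miss, prune

Visited [0, 5, 1, 2, 8, 7, 6]. Tests: 7 box, 1 leaf. Nearest: P2.

== RESULT ==
7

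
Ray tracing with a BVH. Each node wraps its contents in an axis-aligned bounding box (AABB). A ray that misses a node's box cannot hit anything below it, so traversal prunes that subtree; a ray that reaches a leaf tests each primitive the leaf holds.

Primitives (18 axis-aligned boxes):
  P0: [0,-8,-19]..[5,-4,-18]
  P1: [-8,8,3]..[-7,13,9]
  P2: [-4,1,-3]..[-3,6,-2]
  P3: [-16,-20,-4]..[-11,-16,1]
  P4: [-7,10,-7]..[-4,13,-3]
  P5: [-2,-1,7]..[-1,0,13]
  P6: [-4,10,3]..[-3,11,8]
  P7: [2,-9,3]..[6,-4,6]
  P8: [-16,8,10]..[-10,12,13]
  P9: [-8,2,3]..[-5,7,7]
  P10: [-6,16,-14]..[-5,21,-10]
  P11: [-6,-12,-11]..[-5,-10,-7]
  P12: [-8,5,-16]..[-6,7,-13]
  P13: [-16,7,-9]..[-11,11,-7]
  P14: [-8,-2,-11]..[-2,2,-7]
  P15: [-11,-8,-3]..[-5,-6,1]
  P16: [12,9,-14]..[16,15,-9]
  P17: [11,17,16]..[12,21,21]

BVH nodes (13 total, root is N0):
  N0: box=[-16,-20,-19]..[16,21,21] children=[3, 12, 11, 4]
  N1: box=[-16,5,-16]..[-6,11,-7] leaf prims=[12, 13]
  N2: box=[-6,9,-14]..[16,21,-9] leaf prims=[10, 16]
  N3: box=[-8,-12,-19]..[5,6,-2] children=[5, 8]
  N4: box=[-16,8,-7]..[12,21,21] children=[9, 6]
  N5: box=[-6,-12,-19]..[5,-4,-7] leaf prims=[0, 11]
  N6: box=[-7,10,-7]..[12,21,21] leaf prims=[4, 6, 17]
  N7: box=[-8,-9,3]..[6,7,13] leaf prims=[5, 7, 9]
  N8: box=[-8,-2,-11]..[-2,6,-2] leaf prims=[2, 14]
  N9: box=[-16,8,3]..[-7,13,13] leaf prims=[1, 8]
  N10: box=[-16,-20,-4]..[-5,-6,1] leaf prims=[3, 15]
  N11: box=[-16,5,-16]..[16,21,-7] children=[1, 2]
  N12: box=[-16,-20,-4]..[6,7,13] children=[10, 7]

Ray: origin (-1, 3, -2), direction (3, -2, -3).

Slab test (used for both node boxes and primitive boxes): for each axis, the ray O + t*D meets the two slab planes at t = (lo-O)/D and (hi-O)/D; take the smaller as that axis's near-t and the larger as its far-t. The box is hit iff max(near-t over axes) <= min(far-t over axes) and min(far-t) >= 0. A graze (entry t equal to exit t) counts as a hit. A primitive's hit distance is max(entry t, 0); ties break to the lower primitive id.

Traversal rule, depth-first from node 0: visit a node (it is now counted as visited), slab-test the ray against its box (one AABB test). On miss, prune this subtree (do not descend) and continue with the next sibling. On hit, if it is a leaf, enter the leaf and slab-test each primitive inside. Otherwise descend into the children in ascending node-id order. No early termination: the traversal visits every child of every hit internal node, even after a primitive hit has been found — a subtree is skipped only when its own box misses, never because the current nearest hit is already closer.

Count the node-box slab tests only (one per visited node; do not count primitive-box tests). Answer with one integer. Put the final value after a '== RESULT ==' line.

Trace the traversal:
N0 x:[-5,17/3] y:[-9,23/2] z:[-23/3,17/3] -> hit [-5,17/3], descend [3, 4, 11, 12]
  N3 x:[-7/3,2] y:[-3/2,15/2] z:[0,17/3] -> hit [0,2], descend [5, 8]
    N5 x:[-5/3,2] y:[7/2,15/2] z:[5/3,17/3] -> miss, prune
    N8 x:[-7/3,-1/3] y:[-3/2,5/2] z:[0,3] -> miss, prune
  N4 x:[-5,13/3] y:[-9,-5/2] z:[-23/3,5/3] -> miss, prune
  N11 x:[-5,17/3] y:[-9,-1] z:[5/3,14/3] -> miss, prune
  N12 x:[-5,7/3] y:[-2,23/2] z:[-5,2/3] -> hit [-2,2/3], descend [7, 10]
    N7 x:[-7/3,7/3] y:[-2,6] z:[-5,-5/3] -> miss, prune
    N10 x:[-5,-4/3] y:[9/2,23/2] z:[-1,2/3] -> miss, prune

9 AABB tests over nodes [0, 3, 5, 8, 4, 11, 12, 7, 10]; 0 leaves entered; closest miss.

== RESULT ==
9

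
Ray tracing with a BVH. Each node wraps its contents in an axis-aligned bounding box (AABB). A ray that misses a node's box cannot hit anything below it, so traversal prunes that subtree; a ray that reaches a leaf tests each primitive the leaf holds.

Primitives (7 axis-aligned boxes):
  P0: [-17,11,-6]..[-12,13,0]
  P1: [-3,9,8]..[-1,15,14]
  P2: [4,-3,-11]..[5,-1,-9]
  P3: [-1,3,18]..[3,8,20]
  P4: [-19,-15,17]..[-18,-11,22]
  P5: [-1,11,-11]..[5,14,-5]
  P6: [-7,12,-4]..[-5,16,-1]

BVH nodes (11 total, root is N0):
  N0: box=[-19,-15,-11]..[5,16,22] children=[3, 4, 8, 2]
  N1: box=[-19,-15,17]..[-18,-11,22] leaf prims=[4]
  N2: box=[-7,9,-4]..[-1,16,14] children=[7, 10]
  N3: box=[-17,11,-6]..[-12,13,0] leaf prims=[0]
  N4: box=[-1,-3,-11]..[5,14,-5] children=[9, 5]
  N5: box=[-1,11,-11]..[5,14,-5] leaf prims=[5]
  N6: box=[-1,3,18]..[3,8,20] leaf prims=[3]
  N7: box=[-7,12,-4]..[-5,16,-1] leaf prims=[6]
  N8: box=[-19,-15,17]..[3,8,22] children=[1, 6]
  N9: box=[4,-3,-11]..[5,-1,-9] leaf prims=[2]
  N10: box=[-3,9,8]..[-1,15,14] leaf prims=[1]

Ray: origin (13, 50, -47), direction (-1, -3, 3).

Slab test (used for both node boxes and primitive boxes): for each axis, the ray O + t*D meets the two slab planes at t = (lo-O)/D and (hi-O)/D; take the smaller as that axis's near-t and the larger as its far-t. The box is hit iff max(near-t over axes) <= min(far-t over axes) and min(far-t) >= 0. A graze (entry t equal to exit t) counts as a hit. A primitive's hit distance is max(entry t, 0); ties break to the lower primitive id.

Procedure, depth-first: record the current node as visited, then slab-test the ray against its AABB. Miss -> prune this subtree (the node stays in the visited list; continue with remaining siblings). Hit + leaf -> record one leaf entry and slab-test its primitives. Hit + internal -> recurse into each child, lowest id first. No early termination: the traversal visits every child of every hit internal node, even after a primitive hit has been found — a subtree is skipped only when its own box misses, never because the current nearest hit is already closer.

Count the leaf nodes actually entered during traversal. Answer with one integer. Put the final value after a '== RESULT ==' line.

Traverse from the root:
N0 x:[8,32] y:[34/3,65/3] z:[12,23] -> hit [12,65/3], descend [2, 3, 4, 8]
  N2 x:[14,20] y:[34/3,41/3] z:[43/3,61/3] -> miss, prune
  N3 x:[25,30] y:[37/3,13] z:[41/3,47/3] -> miss, prune
  N4 x:[8,14] y:[12,53/3] z:[12,14] -> hit [12,14], descend [5, 9]
    N5 x:[8,14] y:[12,13] z:[12,14] -> hit [12,13] leaf, test {P5@t=12}
    N9 x:[8,9] y:[17,53/3] z:[12,38/3] -> miss, prune
  N8 x:[10,32] y:[14,65/3] z:[64/3,23] -> hit [64/3,65/3], descend [1, 6]
    N1 x:[31,32] y:[61/3,65/3] z:[64/3,23] -> miss, prune
    N6 x:[10,14] y:[14,47/3] z:[65/3,67/3] -> miss, prune

9 AABB tests over nodes [0, 2, 3, 4, 5, 9, 8, 1, 6]; 1 leaf entered; closest P5.

== RESULT ==
1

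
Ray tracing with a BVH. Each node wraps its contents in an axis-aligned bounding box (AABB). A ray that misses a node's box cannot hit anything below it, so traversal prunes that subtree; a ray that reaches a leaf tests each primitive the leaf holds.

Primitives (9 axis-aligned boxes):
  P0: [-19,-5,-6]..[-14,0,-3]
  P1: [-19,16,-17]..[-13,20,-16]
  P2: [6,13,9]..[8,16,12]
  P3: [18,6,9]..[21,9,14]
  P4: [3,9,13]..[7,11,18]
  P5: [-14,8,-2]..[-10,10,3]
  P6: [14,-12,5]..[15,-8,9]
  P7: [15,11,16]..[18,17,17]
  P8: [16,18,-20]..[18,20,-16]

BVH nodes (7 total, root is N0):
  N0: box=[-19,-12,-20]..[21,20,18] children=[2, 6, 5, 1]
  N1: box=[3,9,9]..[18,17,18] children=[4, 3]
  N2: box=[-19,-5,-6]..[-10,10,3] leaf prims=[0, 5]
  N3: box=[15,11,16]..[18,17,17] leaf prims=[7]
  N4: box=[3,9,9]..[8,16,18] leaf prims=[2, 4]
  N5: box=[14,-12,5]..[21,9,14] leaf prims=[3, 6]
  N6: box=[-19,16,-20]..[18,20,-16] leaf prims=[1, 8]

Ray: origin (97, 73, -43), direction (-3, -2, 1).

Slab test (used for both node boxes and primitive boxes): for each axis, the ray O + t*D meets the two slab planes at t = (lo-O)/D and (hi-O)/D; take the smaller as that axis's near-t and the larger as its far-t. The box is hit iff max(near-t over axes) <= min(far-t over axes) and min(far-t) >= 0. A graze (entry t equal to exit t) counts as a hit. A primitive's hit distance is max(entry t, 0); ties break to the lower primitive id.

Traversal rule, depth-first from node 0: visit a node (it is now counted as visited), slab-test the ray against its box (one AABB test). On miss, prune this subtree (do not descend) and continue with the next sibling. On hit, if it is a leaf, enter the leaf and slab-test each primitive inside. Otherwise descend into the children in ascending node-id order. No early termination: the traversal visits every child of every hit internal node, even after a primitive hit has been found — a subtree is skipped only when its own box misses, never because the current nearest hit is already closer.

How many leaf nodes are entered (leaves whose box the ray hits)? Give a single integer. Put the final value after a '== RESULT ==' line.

Trace the traversal:
N0 x:[76/3,116/3] y:[53/2,85/2] z:[23,61] -> hit [53/2,116/3], descend [1, 2, 5, 6]
  N1 x:[79/3,94/3] y:[28,32] z:[52,61] -> miss, prune
  N2 x:[107/3,116/3] y:[63/2,39] z:[37,46] -> hit [37,116/3] leaf, test {P0@t=37, P5(miss)}
  N5 x:[76/3,83/3] y:[32,85/2] z:[48,57] -> miss, prune
  N6 x:[79/3,116/3] y:[53/2,57/2] z:[23,27] -> hit [53/2,27] leaf, test {P1(miss), P8@t=53/2}

5 AABB tests over nodes [0, 1, 2, 5, 6]; 2 leaves entered; closest P8.

== RESULT ==
2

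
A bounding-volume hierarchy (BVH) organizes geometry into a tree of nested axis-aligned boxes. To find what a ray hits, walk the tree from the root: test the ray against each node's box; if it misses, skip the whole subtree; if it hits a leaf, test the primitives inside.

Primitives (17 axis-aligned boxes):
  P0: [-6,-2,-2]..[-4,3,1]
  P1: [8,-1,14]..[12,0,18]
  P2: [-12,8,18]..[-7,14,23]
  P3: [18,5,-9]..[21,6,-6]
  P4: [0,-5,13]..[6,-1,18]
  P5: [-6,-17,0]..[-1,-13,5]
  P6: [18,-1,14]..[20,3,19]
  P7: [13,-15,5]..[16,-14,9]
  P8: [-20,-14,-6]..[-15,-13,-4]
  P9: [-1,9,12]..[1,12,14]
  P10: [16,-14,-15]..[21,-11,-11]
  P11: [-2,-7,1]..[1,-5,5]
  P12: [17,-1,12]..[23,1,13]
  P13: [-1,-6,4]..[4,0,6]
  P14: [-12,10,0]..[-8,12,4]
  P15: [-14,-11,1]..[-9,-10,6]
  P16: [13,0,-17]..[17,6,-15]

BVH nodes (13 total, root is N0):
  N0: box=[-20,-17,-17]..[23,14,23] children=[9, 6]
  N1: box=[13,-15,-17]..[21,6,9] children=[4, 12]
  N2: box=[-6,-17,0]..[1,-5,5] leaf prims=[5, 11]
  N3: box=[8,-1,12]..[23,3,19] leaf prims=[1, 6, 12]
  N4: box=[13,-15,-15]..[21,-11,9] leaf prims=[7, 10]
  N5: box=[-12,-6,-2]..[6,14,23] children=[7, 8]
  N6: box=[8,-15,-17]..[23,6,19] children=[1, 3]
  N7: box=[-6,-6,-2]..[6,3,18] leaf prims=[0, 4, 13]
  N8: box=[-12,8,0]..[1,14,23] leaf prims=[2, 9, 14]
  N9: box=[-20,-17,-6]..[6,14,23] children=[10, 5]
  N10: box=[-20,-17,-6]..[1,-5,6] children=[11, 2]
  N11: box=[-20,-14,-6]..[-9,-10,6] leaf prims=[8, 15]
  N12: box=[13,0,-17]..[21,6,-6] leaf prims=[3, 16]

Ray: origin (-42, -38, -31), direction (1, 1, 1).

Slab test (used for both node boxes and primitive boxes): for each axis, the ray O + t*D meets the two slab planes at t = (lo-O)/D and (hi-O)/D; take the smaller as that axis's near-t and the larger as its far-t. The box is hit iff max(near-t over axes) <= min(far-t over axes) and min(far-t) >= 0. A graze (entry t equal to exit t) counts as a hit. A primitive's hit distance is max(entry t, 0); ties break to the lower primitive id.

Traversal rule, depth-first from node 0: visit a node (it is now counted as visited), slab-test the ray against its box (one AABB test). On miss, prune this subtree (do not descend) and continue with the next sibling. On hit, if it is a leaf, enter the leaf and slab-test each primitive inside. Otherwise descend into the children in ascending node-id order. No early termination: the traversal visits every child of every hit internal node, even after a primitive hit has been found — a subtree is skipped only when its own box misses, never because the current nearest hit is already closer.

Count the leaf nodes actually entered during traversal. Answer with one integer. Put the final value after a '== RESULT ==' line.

Trace the traversal:
N0 x:[22,65] y:[21,52] z:[14,54] -> hit [22,52], descend [6, 9]
  N6 x:[50,65] y:[23,44] z:[14,50] -> miss, prune
  N9 x:[22,48] y:[21,52] z:[25,54] -> hit [25,48], descend [5, 10]
    N5 x:[30,48] y:[32,52] z:[29,54] -> hit [32,48], descend [7, 8]
      N7 x:[36,48] y:[32,41] z:[29,49] -> hit [36,41] leaf, test {P0(miss), P4(miss), P13(miss)}
      N8 x:[30,43] y:[46,52] z:[31,54] -> miss, prune
    N10 x:[22,43] y:[21,33] z:[25,37] -> hit [25,33], descend [2, 11]
      N2 x:[36,43] y:[21,33] z:[31,36] -> miss, prune
      N11 x:[22,33] y:[24,28] z:[25,37] -> hit [25,28] leaf, test {P8@t=25, P15(miss)}

order=[0, 6, 9, 5, 7, 8, 10, 2, 11]  |boxes|=9  |leaves|=2  hit=P8

== RESULT ==
2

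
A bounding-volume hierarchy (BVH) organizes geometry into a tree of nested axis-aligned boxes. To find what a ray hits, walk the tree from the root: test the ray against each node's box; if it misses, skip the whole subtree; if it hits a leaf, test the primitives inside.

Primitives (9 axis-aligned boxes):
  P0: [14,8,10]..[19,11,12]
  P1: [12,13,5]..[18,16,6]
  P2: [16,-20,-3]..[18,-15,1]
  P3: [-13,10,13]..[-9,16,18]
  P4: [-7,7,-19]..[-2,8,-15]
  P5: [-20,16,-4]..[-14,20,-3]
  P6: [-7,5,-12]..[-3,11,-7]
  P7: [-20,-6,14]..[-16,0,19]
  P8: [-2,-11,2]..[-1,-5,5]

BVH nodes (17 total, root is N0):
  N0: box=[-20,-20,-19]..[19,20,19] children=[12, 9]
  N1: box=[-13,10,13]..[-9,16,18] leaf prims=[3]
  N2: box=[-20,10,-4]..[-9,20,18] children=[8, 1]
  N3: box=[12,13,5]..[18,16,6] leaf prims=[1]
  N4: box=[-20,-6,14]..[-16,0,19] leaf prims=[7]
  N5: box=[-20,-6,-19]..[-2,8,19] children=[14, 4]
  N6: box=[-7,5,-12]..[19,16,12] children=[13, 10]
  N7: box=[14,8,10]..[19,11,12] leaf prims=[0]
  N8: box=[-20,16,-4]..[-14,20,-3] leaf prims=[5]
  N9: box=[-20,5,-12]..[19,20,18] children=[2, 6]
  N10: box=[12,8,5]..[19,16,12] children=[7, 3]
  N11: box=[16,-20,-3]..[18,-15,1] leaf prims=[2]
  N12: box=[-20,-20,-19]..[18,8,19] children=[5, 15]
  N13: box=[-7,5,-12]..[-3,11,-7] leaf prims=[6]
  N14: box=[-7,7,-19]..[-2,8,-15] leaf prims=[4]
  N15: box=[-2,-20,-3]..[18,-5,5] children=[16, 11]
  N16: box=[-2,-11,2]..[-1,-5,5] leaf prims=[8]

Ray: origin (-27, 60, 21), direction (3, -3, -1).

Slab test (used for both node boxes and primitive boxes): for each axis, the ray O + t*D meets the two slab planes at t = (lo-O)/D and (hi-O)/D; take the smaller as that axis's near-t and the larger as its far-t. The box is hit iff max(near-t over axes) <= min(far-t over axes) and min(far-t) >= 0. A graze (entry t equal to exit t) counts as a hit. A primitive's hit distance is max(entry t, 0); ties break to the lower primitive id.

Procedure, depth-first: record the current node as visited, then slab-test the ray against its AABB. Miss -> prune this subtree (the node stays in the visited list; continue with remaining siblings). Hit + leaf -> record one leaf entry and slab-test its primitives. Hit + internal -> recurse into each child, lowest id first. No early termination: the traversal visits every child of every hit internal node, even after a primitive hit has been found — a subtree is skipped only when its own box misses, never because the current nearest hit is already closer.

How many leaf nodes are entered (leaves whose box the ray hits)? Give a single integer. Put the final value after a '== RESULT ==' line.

Trace the traversal:
N0 x:[7/3,46/3] y:[40/3,80/3] z:[2,40] -> hit [40/3,46/3], descend [9, 12]
  N9 x:[7/3,46/3] y:[40/3,55/3] z:[3,33] -> hit [40/3,46/3], descend [2, 6]
    N2 x:[7/3,6] y:[40/3,50/3] z:[3,25] -> miss, prune
    N6 x:[20/3,46/3] y:[44/3,55/3] z:[9,33] -> hit [44/3,46/3], descend [10, 13]
      N10 x:[13,46/3] y:[44/3,52/3] z:[9,16] -> hit [44/3,46/3], descend [3, 7]
        N3 x:[13,15] y:[44/3,47/3] z:[15,16] -> hit [15,15] leaf, test {P1@t=15}
        N7 x:[41/3,46/3] y:[49/3,52/3] z:[9,11] -> miss, prune
      N13 x:[20/3,8] y:[49/3,55/3] z:[28,33] -> miss, prune
  N12 x:[7/3,15] y:[52/3,80/3] z:[2,40] -> miss, prune

order=[0, 9, 2, 6, 10, 3, 7, 13, 12]  |boxes|=9  |leaves|=1  hit=P1

== RESULT ==
1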